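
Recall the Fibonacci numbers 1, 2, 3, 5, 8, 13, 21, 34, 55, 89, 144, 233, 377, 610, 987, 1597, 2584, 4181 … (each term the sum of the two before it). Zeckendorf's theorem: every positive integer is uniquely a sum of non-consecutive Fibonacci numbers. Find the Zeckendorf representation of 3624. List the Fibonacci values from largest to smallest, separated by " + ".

Greedily peel off the largest Fibonacci term at each step:
3624 − 2584 = 1040
1040 − 987 = 53
53 − 34 = 19
19 − 13 = 6
6 − 5 = 1
1 − 1 = 0
So 3624 = 2584 + 987 + 34 + 13 + 5 + 1, with no two terms consecutive in the sequence.

2584 + 987 + 34 + 13 + 5 + 1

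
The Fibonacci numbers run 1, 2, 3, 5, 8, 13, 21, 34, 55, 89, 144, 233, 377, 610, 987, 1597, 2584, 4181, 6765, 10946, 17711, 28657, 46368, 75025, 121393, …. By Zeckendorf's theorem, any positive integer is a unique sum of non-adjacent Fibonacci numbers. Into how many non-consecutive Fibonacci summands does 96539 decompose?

10

Greedily peel off the largest Fibonacci term at each step:
96539 − 75025 = 21514
21514 − 17711 = 3803
3803 − 2584 = 1219
1219 − 987 = 232
232 − 144 = 88
88 − 55 = 33
33 − 21 = 12
12 − 8 = 4
4 − 3 = 1
1 − 1 = 0
96539 = 75025 + 17711 + 2584 + 987 + 144 + 55 + 21 + 8 + 3 + 1, which has 10 terms.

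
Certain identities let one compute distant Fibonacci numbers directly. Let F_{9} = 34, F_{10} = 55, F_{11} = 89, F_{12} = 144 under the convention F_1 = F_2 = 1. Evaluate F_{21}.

By the addition formula F_{m+n} = F_m F_{n+1} + F_{m−1} F_n with m=12, n=9: F_{21} = 144·55 + 89·34 = 7920 + 3026 = 10946.

10946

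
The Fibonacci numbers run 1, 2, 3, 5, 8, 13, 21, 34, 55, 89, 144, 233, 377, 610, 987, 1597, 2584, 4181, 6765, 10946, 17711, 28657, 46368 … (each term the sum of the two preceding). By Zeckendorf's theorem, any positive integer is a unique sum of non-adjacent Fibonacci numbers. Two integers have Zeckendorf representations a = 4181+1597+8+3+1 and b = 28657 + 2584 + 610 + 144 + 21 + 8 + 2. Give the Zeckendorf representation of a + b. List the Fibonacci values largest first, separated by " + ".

28657 + 6765 + 1597 + 610 + 144 + 34 + 8 + 1

The two numbers are 5790 and 32026, so their sum is 37816.
take 28657 (≤ 37816); 37816 − 28657 = 9159
take 6765 (≤ 9159); 9159 − 6765 = 2394
take 1597 (≤ 2394); 2394 − 1597 = 797
take 610 (≤ 797); 797 − 610 = 187
take 144 (≤ 187); 187 − 144 = 43
take 34 (≤ 43); 43 − 34 = 9
take 8 (≤ 9); 9 − 8 = 1
take 1 (≤ 1); 1 − 1 = 0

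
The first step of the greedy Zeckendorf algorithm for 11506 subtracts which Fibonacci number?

10946 ≤ 11506 < 17711, so the largest Fibonacci number not exceeding 11506 is 10946.

10946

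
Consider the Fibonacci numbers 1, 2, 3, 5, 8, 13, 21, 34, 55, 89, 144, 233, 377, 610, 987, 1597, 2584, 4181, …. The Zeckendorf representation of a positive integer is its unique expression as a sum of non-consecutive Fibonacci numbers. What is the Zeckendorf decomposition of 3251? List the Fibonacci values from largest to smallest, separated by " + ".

3251: greatest Fibonacci not exceeding it is 2584, leaving 667
667: greatest Fibonacci not exceeding it is 610, leaving 57
57: greatest Fibonacci not exceeding it is 55, leaving 2
2: greatest Fibonacci not exceeding it is 2, leaving 0
So 3251 = 2584 + 610 + 55 + 2, with no two terms consecutive in the sequence.

2584 + 610 + 55 + 2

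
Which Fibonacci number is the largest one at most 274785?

196418 ≤ 274785 < 317811, so the largest Fibonacci number not exceeding 274785 is 196418.

196418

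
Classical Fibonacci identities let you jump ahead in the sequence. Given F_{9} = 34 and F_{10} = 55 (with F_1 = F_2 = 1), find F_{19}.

By F_{2k+1} = F_k² + F_{k+1}²: F_{19} = 34² + 55² = 1156 + 3025 = 4181.

4181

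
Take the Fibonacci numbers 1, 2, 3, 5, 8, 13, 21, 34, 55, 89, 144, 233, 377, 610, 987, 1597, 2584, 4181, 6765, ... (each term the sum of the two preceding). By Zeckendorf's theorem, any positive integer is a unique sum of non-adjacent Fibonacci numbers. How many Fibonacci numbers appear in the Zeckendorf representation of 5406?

4181 ≤ 5406 < 6765, so take 4181; remainder 1225
987 ≤ 1225 < 1597, so take 987; remainder 238
233 ≤ 238 < 377, so take 233; remainder 5
5 ≤ 5 < 8, so take 5; remainder 0
5406 = 4181 + 987 + 233 + 5, which has 4 terms.

4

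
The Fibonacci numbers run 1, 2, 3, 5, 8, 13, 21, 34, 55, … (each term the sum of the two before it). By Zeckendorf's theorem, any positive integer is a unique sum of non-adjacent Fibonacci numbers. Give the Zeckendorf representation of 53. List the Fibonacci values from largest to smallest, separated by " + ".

34 + 13 + 5 + 1

Greedy algorithm:
take 34 (≤ 53); 53 − 34 = 19
take 13 (≤ 19); 19 − 13 = 6
take 5 (≤ 6); 6 − 5 = 1
take 1 (≤ 1); 1 − 1 = 0
So 53 = 34 + 13 + 5 + 1, with no two terms consecutive in the sequence.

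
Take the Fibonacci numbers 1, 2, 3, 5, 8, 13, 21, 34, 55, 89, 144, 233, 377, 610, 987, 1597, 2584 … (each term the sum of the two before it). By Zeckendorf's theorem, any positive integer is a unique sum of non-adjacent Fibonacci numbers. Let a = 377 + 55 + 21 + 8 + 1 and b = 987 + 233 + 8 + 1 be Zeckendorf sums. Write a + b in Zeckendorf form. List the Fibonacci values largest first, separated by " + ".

The two numbers are 462 and 1229, so their sum is 1691.
Greedily peel off the largest Fibonacci term at each step:
1691: greatest Fibonacci not exceeding it is 1597, leaving 94
94: greatest Fibonacci not exceeding it is 89, leaving 5
5: greatest Fibonacci not exceeding it is 5, leaving 0

1597 + 89 + 5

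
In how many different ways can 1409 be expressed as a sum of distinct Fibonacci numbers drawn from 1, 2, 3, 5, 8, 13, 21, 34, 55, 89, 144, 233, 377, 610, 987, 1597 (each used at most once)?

30

Starting from the Zeckendorf form and repeatedly splitting a term F_k into F_{k−1} + F_{k−2} (when neither is already used) reaches every representation.
1409 = 987+377+34+8+3 = 987+377+34+8+2+1 = 987+377+21+13+8+3 = 987+233+144+34+8+3 = … (26 more), for 30 in all.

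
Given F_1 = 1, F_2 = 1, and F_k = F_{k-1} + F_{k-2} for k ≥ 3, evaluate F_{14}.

Iterating the recurrence up to F_{8} = 21 and F_{7} = 13:
F_{9} = F_{8} + F_{7} = 21 + 13 = 34
F_{10} = F_{9} + F_{8} = 34 + 21 = 55
F_{11} = F_{10} + F_{9} = 55 + 34 = 89
F_{12} = F_{11} + F_{10} = 89 + 55 = 144
F_{13} = F_{12} + F_{11} = 144 + 89 = 233
F_{14} = F_{13} + F_{12} = 233 + 144 = 377

377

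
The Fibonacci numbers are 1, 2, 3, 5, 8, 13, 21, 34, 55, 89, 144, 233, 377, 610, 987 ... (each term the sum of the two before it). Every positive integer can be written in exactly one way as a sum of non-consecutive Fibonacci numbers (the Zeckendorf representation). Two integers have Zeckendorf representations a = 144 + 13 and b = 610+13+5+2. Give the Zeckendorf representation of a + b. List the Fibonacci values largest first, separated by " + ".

610 + 144 + 21 + 8 + 3 + 1

The two numbers are 157 and 630, so their sum is 787.
Greedy algorithm:
largest Fibonacci ≤ 787 is 610; 787 − 610 = 177
largest Fibonacci ≤ 177 is 144; 177 − 144 = 33
largest Fibonacci ≤ 33 is 21; 33 − 21 = 12
largest Fibonacci ≤ 12 is 8; 12 − 8 = 4
largest Fibonacci ≤ 4 is 3; 4 − 3 = 1
largest Fibonacci ≤ 1 is 1; 1 − 1 = 0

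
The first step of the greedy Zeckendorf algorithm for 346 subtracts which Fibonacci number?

233 ≤ 346 < 377, so the largest Fibonacci number not exceeding 346 is 233.

233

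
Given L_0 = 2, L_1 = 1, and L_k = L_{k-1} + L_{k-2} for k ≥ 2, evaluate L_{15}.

Iterating the recurrence up to L_{7} = 29 and L_{6} = 18:
L_{8} = L_{7} + L_{6} = 29 + 18 = 47
L_{9} = L_{8} + L_{7} = 47 + 29 = 76
L_{10} = L_{9} + L_{8} = 76 + 47 = 123
L_{11} = L_{10} + L_{9} = 123 + 76 = 199
L_{12} = L_{11} + L_{10} = 199 + 123 = 322
L_{13} = L_{12} + L_{11} = 322 + 199 = 521
L_{14} = L_{13} + L_{12} = 521 + 322 = 843
L_{15} = L_{14} + L_{13} = 843 + 521 = 1364

1364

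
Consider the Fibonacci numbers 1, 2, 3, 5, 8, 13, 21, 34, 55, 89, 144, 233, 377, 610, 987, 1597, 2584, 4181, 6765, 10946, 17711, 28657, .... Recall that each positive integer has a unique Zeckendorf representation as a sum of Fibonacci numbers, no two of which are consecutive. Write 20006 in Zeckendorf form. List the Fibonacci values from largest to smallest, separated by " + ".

17711 + 1597 + 610 + 55 + 21 + 8 + 3 + 1

Greedily peel off the largest Fibonacci term at each step:
20006 − 17711 = 2295
2295 − 1597 = 698
698 − 610 = 88
88 − 55 = 33
33 − 21 = 12
12 − 8 = 4
4 − 3 = 1
1 − 1 = 0
So 20006 = 17711 + 1597 + 610 + 55 + 21 + 8 + 3 + 1, with no two terms consecutive in the sequence.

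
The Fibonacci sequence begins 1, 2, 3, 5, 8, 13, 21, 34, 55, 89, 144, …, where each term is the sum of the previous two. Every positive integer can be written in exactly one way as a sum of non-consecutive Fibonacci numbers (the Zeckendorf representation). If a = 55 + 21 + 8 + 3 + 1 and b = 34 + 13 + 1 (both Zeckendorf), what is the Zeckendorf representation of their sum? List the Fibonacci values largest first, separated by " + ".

89 + 34 + 13

The two numbers are 88 and 48, so their sum is 136.
Repeatedly subtract the largest Fibonacci number that fits:
136: greatest Fibonacci not exceeding it is 89, leaving 47
47: greatest Fibonacci not exceeding it is 34, leaving 13
13: greatest Fibonacci not exceeding it is 13, leaving 0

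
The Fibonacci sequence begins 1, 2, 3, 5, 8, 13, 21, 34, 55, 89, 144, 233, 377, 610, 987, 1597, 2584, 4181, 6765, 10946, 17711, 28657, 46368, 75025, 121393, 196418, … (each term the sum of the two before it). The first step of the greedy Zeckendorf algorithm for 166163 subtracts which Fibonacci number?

121393

121393 ≤ 166163 < 196418, so the largest Fibonacci number not exceeding 166163 is 121393.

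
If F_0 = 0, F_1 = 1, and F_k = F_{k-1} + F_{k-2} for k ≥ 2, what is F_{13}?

Iterating the recurrence up to F_{7} = 13 and F_{6} = 8:
F_{8} = F_{7} + F_{6} = 13 + 8 = 21
F_{9} = F_{8} + F_{7} = 21 + 13 = 34
F_{10} = F_{9} + F_{8} = 34 + 21 = 55
F_{11} = F_{10} + F_{9} = 55 + 34 = 89
F_{12} = F_{11} + F_{10} = 89 + 55 = 144
F_{13} = F_{12} + F_{11} = 144 + 89 = 233

233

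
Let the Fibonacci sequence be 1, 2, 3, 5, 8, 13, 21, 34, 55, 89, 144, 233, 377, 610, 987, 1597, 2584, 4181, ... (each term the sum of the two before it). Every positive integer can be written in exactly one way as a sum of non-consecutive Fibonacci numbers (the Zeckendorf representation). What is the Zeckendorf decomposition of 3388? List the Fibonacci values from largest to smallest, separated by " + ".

2584 + 610 + 144 + 34 + 13 + 3

3388: greatest Fibonacci not exceeding it is 2584, leaving 804
804: greatest Fibonacci not exceeding it is 610, leaving 194
194: greatest Fibonacci not exceeding it is 144, leaving 50
50: greatest Fibonacci not exceeding it is 34, leaving 16
16: greatest Fibonacci not exceeding it is 13, leaving 3
3: greatest Fibonacci not exceeding it is 3, leaving 0
So 3388 = 2584 + 610 + 144 + 34 + 13 + 3, with no two terms consecutive in the sequence.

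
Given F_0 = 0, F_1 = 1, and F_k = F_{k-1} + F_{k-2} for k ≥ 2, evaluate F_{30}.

832040

Iterating the recurrence up to F_{23} = 28657 and F_{22} = 17711:
F_{24} = F_{23} + F_{22} = 28657 + 17711 = 46368
F_{25} = F_{24} + F_{23} = 46368 + 28657 = 75025
F_{26} = F_{25} + F_{24} = 75025 + 46368 = 121393
F_{27} = F_{26} + F_{25} = 121393 + 75025 = 196418
F_{28} = F_{27} + F_{26} = 196418 + 121393 = 317811
F_{29} = F_{28} + F_{27} = 317811 + 196418 = 514229
F_{30} = F_{29} + F_{28} = 514229 + 317811 = 832040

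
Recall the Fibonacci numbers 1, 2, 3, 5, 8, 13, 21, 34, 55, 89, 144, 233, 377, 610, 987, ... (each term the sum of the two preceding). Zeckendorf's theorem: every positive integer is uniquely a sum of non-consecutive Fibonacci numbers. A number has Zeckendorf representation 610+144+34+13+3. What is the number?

804

610+144+34+13+3 = 804.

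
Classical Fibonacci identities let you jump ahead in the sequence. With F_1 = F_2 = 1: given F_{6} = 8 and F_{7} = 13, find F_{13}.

233

By F_{2k+1} = F_k² + F_{k+1}²: F_{13} = 8² + 13² = 64 + 169 = 233.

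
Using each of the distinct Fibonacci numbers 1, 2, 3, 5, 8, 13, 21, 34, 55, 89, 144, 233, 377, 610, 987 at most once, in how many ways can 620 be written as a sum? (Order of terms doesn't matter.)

10

620 = 610+8+2 = 610+5+3+2 = 377+233+8+2 = … (7 more), for 10 in all.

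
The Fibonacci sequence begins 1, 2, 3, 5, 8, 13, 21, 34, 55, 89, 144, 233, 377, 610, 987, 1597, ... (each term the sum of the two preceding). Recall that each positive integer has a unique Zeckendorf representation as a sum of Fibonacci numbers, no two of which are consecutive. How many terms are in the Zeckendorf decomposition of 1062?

5

1062: greatest Fibonacci not exceeding it is 987, leaving 75
75: greatest Fibonacci not exceeding it is 55, leaving 20
20: greatest Fibonacci not exceeding it is 13, leaving 7
7: greatest Fibonacci not exceeding it is 5, leaving 2
2: greatest Fibonacci not exceeding it is 2, leaving 0
1062 = 987 + 55 + 13 + 5 + 2, which has 5 terms.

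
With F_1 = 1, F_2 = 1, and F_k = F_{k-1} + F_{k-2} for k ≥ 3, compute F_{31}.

1346269

Iterating the recurrence up to F_{26} = 121393 and F_{25} = 75025:
F_{27} = F_{26} + F_{25} = 121393 + 75025 = 196418
F_{28} = F_{27} + F_{26} = 196418 + 121393 = 317811
F_{29} = F_{28} + F_{27} = 317811 + 196418 = 514229
F_{30} = F_{29} + F_{28} = 514229 + 317811 = 832040
F_{31} = F_{30} + F_{29} = 832040 + 514229 = 1346269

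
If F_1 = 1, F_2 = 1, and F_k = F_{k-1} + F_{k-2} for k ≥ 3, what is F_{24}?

Iterating the recurrence up to F_{16} = 987 and F_{15} = 610:
F_{17} = F_{16} + F_{15} = 987 + 610 = 1597
F_{18} = F_{17} + F_{16} = 1597 + 987 = 2584
F_{19} = F_{18} + F_{17} = 2584 + 1597 = 4181
F_{20} = F_{19} + F_{18} = 4181 + 2584 = 6765
F_{21} = F_{20} + F_{19} = 6765 + 4181 = 10946
F_{22} = F_{21} + F_{20} = 10946 + 6765 = 17711
F_{23} = F_{22} + F_{21} = 17711 + 10946 = 28657
F_{24} = F_{23} + F_{22} = 28657 + 17711 = 46368

46368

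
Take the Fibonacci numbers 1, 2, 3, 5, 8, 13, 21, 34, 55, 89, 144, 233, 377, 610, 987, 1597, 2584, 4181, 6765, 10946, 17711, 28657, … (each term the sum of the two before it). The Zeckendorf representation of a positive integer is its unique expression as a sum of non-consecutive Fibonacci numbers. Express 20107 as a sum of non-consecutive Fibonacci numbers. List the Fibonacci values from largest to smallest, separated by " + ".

take 17711 (≤ 20107); 20107 − 17711 = 2396
take 1597 (≤ 2396); 2396 − 1597 = 799
take 610 (≤ 799); 799 − 610 = 189
take 144 (≤ 189); 189 − 144 = 45
take 34 (≤ 45); 45 − 34 = 11
take 8 (≤ 11); 11 − 8 = 3
take 3 (≤ 3); 3 − 3 = 0
So 20107 = 17711 + 1597 + 610 + 144 + 34 + 8 + 3, with no two terms consecutive in the sequence.

17711 + 1597 + 610 + 144 + 34 + 8 + 3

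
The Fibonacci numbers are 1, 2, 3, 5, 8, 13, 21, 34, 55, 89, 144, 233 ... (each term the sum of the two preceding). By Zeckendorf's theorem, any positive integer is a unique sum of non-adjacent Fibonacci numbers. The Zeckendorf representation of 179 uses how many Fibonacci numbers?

3

Greedy algorithm:
take 144 (≤ 179); 179 − 144 = 35
take 34 (≤ 35); 35 − 34 = 1
take 1 (≤ 1); 1 − 1 = 0
179 = 144 + 34 + 1, which has 3 terms.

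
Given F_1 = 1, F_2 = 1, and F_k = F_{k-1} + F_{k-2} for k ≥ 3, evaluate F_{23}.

Iterating the recurrence up to F_{16} = 987 and F_{15} = 610:
F_{17} = F_{16} + F_{15} = 987 + 610 = 1597
F_{18} = F_{17} + F_{16} = 1597 + 987 = 2584
F_{19} = F_{18} + F_{17} = 2584 + 1597 = 4181
F_{20} = F_{19} + F_{18} = 4181 + 2584 = 6765
F_{21} = F_{20} + F_{19} = 6765 + 4181 = 10946
F_{22} = F_{21} + F_{20} = 10946 + 6765 = 17711
F_{23} = F_{22} + F_{21} = 17711 + 10946 = 28657

28657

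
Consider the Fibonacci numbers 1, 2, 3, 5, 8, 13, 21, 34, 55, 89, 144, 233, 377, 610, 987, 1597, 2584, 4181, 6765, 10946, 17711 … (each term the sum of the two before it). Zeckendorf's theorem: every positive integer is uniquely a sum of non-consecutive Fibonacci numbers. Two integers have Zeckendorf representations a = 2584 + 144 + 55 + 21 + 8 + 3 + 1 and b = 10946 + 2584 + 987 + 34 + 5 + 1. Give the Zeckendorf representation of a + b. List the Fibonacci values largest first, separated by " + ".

The two numbers are 2816 and 14557, so their sum is 17373.
largest Fibonacci ≤ 17373 is 10946; 17373 − 10946 = 6427
largest Fibonacci ≤ 6427 is 4181; 6427 − 4181 = 2246
largest Fibonacci ≤ 2246 is 1597; 2246 − 1597 = 649
largest Fibonacci ≤ 649 is 610; 649 − 610 = 39
largest Fibonacci ≤ 39 is 34; 39 − 34 = 5
largest Fibonacci ≤ 5 is 5; 5 − 5 = 0

10946 + 4181 + 1597 + 610 + 34 + 5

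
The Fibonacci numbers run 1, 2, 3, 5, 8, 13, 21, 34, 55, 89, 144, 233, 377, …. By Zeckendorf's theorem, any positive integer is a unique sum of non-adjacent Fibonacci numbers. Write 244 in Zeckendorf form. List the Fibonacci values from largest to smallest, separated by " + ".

Greedily peel off the largest Fibonacci term at each step:
take 233 (≤ 244); 244 − 233 = 11
take 8 (≤ 11); 11 − 8 = 3
take 3 (≤ 3); 3 − 3 = 0
So 244 = 233 + 8 + 3, with no two terms consecutive in the sequence.

233 + 8 + 3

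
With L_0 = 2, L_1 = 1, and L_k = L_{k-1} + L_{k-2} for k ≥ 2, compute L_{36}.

Iterating the recurrence up to L_{32} = 4870847 and L_{31} = 3010349:
L_{33} = L_{32} + L_{31} = 4870847 + 3010349 = 7881196
L_{34} = L_{33} + L_{32} = 7881196 + 4870847 = 12752043
L_{35} = L_{34} + L_{33} = 12752043 + 7881196 = 20633239
L_{36} = L_{35} + L_{34} = 20633239 + 12752043 = 33385282

33385282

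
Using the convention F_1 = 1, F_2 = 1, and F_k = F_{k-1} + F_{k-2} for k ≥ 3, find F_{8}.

21

F_{2} = F_{1} + F_{0} = 1 + 0 = 1
F_{3} = F_{2} + F_{1} = 1 + 1 = 2
F_{4} = F_{3} + F_{2} = 2 + 1 = 3
F_{5} = F_{4} + F_{3} = 3 + 2 = 5
F_{6} = F_{5} + F_{4} = 5 + 3 = 8
F_{7} = F_{6} + F_{5} = 8 + 5 = 13
F_{8} = F_{7} + F_{6} = 13 + 8 = 21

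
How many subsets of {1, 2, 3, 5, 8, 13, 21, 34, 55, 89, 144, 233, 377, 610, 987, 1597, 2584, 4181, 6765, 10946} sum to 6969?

6969 = 6765+144+55+5 = 6765+144+55+3+2 = 6765+144+34+21+5 = 4181+2584+144+55+5 = … (40 more), for 44 in all.

44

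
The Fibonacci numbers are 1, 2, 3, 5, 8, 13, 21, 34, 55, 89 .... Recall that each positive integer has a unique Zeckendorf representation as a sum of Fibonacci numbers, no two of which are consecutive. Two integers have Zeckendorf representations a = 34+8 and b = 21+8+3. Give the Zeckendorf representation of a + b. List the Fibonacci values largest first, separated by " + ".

55 + 13 + 5 + 1

The two numbers are 42 and 32, so their sum is 74.
Greedy algorithm:
take 55 (≤ 74); 74 − 55 = 19
take 13 (≤ 19); 19 − 13 = 6
take 5 (≤ 6); 6 − 5 = 1
take 1 (≤ 1); 1 − 1 = 0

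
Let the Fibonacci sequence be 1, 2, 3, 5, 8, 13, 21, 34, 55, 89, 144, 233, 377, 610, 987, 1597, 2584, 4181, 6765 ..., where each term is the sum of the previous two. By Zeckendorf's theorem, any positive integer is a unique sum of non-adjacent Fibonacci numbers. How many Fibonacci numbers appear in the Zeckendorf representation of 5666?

Greedy algorithm:
largest Fibonacci ≤ 5666 is 4181; 5666 − 4181 = 1485
largest Fibonacci ≤ 1485 is 987; 1485 − 987 = 498
largest Fibonacci ≤ 498 is 377; 498 − 377 = 121
largest Fibonacci ≤ 121 is 89; 121 − 89 = 32
largest Fibonacci ≤ 32 is 21; 32 − 21 = 11
largest Fibonacci ≤ 11 is 8; 11 − 8 = 3
largest Fibonacci ≤ 3 is 3; 3 − 3 = 0
5666 = 4181 + 987 + 377 + 89 + 21 + 8 + 3, which has 7 terms.

7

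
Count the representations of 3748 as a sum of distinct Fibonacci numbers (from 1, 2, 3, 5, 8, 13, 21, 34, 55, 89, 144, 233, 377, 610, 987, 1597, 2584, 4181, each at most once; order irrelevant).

8

Starting from the Zeckendorf form and repeatedly splitting a term F_k into F_{k−1} + F_{k−2} (when neither is already used) reaches every representation.
3748 = 2584+987+144+21+8+3+1 = 2584+987+89+55+21+8+3+1 = 2584+610+377+144+21+8+3+1 = … (5 more), for 8 in all.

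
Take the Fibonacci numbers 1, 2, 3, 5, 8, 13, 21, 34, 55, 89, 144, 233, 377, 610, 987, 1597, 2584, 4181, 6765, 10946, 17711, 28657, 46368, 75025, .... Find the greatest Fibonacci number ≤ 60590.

46368 ≤ 60590 < 75025, so the largest Fibonacci number not exceeding 60590 is 46368.

46368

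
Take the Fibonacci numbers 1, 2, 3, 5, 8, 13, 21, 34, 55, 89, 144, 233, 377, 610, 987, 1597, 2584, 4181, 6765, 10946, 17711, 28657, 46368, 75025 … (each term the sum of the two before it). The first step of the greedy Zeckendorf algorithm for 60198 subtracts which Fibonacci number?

46368

46368 ≤ 60198 < 75025, so the largest Fibonacci number not exceeding 60198 is 46368.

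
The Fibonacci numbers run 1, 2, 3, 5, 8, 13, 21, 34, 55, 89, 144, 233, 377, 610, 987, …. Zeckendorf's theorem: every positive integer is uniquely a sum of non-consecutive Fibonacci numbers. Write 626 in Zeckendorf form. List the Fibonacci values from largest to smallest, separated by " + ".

626 − 610 = 16
16 − 13 = 3
3 − 3 = 0
So 626 = 610 + 13 + 3, with no two terms consecutive in the sequence.

610 + 13 + 3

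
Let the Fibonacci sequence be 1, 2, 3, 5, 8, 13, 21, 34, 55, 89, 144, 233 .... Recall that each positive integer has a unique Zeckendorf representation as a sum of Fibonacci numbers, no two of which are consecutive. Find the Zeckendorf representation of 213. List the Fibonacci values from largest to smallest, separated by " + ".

213 − 144 = 69
69 − 55 = 14
14 − 13 = 1
1 − 1 = 0
So 213 = 144 + 55 + 13 + 1, with no two terms consecutive in the sequence.

144 + 55 + 13 + 1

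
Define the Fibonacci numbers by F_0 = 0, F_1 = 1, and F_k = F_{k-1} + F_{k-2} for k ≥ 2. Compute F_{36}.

14930352

Iterating the recurrence up to F_{31} = 1346269 and F_{30} = 832040:
F_{32} = F_{31} + F_{30} = 1346269 + 832040 = 2178309
F_{33} = F_{32} + F_{31} = 2178309 + 1346269 = 3524578
F_{34} = F_{33} + F_{32} = 3524578 + 2178309 = 5702887
F_{35} = F_{34} + F_{33} = 5702887 + 3524578 = 9227465
F_{36} = F_{35} + F_{34} = 9227465 + 5702887 = 14930352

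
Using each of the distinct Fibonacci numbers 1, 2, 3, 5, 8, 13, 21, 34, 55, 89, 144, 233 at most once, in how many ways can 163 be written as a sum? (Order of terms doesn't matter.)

Starting from the Zeckendorf form and repeatedly splitting a term F_k into F_{k−1} + F_{k−2} (when neither is already used) reaches every representation.
163 = 144+13+5+1 = 144+13+3+2+1 = 89+55+13+5+1 = 144+8+5+3+2+1 = … (5 more), for 9 in all.

9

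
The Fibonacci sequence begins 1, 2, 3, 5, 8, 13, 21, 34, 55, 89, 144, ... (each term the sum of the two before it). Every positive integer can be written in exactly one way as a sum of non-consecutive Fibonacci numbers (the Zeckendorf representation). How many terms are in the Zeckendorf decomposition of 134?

134 − 89 = 45
45 − 34 = 11
11 − 8 = 3
3 − 3 = 0
134 = 89 + 34 + 8 + 3, which has 4 terms.

4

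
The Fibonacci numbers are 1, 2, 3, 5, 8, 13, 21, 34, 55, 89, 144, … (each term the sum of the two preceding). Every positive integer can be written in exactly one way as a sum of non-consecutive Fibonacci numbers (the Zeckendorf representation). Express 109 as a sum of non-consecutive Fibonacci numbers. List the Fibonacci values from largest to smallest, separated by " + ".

89 + 13 + 5 + 2

take 89 (≤ 109); 109 − 89 = 20
take 13 (≤ 20); 20 − 13 = 7
take 5 (≤ 7); 7 − 5 = 2
take 2 (≤ 2); 2 − 2 = 0
So 109 = 89 + 13 + 5 + 2, with no two terms consecutive in the sequence.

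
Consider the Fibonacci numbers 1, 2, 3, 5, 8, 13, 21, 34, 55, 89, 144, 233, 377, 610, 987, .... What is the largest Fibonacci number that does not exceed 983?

610 ≤ 983 < 987, so the largest Fibonacci number not exceeding 983 is 610.

610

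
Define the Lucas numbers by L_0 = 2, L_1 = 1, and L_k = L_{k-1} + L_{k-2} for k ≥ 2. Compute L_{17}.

3571

Iterating the recurrence up to L_{11} = 199 and L_{10} = 123:
L_{12} = L_{11} + L_{10} = 199 + 123 = 322
L_{13} = L_{12} + L_{11} = 322 + 199 = 521
L_{14} = L_{13} + L_{12} = 521 + 322 = 843
L_{15} = L_{14} + L_{13} = 843 + 521 = 1364
L_{16} = L_{15} + L_{14} = 1364 + 843 = 2207
L_{17} = L_{16} + L_{15} = 2207 + 1364 = 3571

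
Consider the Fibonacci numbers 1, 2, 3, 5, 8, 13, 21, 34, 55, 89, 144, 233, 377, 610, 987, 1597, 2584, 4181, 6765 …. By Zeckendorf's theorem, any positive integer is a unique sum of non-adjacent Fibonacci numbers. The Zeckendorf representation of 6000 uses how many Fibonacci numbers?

6

6000: greatest Fibonacci not exceeding it is 4181, leaving 1819
1819: greatest Fibonacci not exceeding it is 1597, leaving 222
222: greatest Fibonacci not exceeding it is 144, leaving 78
78: greatest Fibonacci not exceeding it is 55, leaving 23
23: greatest Fibonacci not exceeding it is 21, leaving 2
2: greatest Fibonacci not exceeding it is 2, leaving 0
6000 = 4181 + 1597 + 144 + 55 + 21 + 2, which has 6 terms.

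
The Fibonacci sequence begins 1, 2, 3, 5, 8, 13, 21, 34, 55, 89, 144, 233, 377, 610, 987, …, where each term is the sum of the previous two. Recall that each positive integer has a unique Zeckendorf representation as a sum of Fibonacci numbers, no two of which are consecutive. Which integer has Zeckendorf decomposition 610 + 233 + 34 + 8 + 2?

610 + 233 + 34 + 8 + 2 = 887.

887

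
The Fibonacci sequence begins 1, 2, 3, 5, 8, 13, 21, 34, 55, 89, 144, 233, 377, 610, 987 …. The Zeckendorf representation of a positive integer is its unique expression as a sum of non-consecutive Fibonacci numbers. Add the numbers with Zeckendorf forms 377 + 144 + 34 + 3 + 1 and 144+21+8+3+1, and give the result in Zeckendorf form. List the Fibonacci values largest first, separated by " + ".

610 + 89 + 34 + 3

The two numbers are 559 and 177, so their sum is 736.
736: greatest Fibonacci not exceeding it is 610, leaving 126
126: greatest Fibonacci not exceeding it is 89, leaving 37
37: greatest Fibonacci not exceeding it is 34, leaving 3
3: greatest Fibonacci not exceeding it is 3, leaving 0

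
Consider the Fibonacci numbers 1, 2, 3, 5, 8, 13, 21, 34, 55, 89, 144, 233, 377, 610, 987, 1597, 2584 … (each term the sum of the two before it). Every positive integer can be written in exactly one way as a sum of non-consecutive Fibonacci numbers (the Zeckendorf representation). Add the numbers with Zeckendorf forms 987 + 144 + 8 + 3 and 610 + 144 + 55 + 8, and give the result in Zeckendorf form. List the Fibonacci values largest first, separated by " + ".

1597 + 233 + 89 + 34 + 5 + 1

The two numbers are 1142 and 817, so their sum is 1959.
largest Fibonacci ≤ 1959 is 1597; 1959 − 1597 = 362
largest Fibonacci ≤ 362 is 233; 362 − 233 = 129
largest Fibonacci ≤ 129 is 89; 129 − 89 = 40
largest Fibonacci ≤ 40 is 34; 40 − 34 = 6
largest Fibonacci ≤ 6 is 5; 6 − 5 = 1
largest Fibonacci ≤ 1 is 1; 1 − 1 = 0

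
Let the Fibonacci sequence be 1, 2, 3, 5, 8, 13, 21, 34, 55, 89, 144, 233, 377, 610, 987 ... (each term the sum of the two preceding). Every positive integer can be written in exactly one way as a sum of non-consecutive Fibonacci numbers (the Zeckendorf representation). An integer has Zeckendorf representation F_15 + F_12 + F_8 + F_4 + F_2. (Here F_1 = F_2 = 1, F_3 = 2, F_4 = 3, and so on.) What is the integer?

779

F_15 + F_12 + F_8 + F_4 + F_2 = 610 + 144 + 21 + 3 + 1 = 779.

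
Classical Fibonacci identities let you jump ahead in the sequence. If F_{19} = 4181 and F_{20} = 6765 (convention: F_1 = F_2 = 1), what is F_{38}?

By the doubling identity F_{2k} = F_k(2F_{k+1} − F_k): F_{38} = 4181·(2·6765 − 4181) = 4181·9349 = 39088169.

39088169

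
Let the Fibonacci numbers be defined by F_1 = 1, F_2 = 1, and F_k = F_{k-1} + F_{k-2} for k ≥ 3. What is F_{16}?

987

Iterating the recurrence up to F_{10} = 55 and F_{9} = 34:
F_{11} = F_{10} + F_{9} = 55 + 34 = 89
F_{12} = F_{11} + F_{10} = 89 + 55 = 144
F_{13} = F_{12} + F_{11} = 144 + 89 = 233
F_{14} = F_{13} + F_{12} = 233 + 144 = 377
F_{15} = F_{14} + F_{13} = 377 + 233 = 610
F_{16} = F_{15} + F_{14} = 610 + 377 = 987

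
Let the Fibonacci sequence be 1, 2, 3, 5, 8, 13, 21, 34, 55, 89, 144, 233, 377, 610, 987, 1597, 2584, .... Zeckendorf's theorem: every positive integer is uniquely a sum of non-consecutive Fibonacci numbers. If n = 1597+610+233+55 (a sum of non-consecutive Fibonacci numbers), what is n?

2495

1597+610+233+55 = 2495.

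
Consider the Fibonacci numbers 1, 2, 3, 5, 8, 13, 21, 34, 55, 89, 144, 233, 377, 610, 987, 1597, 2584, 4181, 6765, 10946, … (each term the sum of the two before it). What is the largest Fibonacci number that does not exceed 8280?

6765

6765 ≤ 8280 < 10946, so the largest Fibonacci number not exceeding 8280 is 6765.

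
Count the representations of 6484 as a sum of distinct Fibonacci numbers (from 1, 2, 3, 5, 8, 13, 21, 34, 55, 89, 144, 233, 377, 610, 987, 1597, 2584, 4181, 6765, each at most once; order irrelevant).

6484 = 4181+1597+610+89+5+2 = 4181+1597+610+55+34+5+2 = 4181+1597+377+233+89+5+2 = 4181+1597+610+55+21+13+5+2 = … (14 more), for 18 in all.

18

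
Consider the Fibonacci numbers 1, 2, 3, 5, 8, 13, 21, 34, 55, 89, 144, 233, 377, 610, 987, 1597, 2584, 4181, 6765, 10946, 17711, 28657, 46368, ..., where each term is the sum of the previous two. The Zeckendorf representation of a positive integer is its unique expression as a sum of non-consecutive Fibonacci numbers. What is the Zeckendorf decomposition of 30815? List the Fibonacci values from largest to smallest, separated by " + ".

Greedily peel off the largest Fibonacci term at each step:
30815: greatest Fibonacci not exceeding it is 28657, leaving 2158
2158: greatest Fibonacci not exceeding it is 1597, leaving 561
561: greatest Fibonacci not exceeding it is 377, leaving 184
184: greatest Fibonacci not exceeding it is 144, leaving 40
40: greatest Fibonacci not exceeding it is 34, leaving 6
6: greatest Fibonacci not exceeding it is 5, leaving 1
1: greatest Fibonacci not exceeding it is 1, leaving 0
So 30815 = 28657 + 1597 + 377 + 144 + 34 + 5 + 1, with no two terms consecutive in the sequence.

28657 + 1597 + 377 + 144 + 34 + 5 + 1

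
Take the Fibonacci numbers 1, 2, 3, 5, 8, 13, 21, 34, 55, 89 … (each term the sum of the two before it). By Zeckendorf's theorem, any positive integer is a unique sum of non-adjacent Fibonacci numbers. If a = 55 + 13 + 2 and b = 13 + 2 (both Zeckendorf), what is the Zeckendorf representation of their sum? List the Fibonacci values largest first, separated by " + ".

55 + 21 + 8 + 1

The two numbers are 70 and 15, so their sum is 85.
55 ≤ 85 < 89, so take 55; remainder 30
21 ≤ 30 < 34, so take 21; remainder 9
8 ≤ 9 < 13, so take 8; remainder 1
1 ≤ 1 < 2, so take 1; remainder 0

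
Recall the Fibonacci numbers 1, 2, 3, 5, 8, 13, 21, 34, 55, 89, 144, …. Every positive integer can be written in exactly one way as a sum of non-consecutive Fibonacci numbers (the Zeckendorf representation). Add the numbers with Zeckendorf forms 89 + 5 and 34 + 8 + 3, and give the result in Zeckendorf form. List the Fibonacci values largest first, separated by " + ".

The two numbers are 94 and 45, so their sum is 139.
Greedy algorithm:
subtract 89 from 139: 50 remains
subtract 34 from 50: 16 remains
subtract 13 from 16: 3 remains
subtract 3 from 3: 0 remains

89 + 34 + 13 + 3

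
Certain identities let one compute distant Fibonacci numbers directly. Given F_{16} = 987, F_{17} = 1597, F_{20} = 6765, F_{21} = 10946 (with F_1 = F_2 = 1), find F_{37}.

By the addition formula F_{m+n} = F_m F_{n+1} + F_{m−1} F_n with m=21, n=16: F_{37} = 10946·1597 + 6765·987 = 17480762 + 6677055 = 24157817.

24157817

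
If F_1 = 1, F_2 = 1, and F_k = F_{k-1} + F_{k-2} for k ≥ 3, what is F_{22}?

Iterating the recurrence up to F_{18} = 2584 and F_{17} = 1597:
F_{19} = F_{18} + F_{17} = 2584 + 1597 = 4181
F_{20} = F_{19} + F_{18} = 4181 + 2584 = 6765
F_{21} = F_{20} + F_{19} = 6765 + 4181 = 10946
F_{22} = F_{21} + F_{20} = 10946 + 6765 = 17711

17711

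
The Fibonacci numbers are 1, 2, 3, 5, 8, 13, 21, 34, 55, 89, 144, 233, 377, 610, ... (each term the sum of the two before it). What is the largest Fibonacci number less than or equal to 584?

377 ≤ 584 < 610, so the largest Fibonacci number not exceeding 584 is 377.

377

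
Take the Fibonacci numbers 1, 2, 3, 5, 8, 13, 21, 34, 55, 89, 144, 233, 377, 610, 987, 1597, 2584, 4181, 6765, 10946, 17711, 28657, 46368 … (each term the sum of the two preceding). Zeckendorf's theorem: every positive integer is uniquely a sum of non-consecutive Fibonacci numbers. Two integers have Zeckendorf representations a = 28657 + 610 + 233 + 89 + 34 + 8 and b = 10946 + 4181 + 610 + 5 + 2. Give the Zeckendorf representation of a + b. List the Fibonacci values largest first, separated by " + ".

The two numbers are 29631 and 15744, so their sum is 45375.
Greedily peel off the largest Fibonacci term at each step:
largest Fibonacci ≤ 45375 is 28657; 45375 − 28657 = 16718
largest Fibonacci ≤ 16718 is 10946; 16718 − 10946 = 5772
largest Fibonacci ≤ 5772 is 4181; 5772 − 4181 = 1591
largest Fibonacci ≤ 1591 is 987; 1591 − 987 = 604
largest Fibonacci ≤ 604 is 377; 604 − 377 = 227
largest Fibonacci ≤ 227 is 144; 227 − 144 = 83
largest Fibonacci ≤ 83 is 55; 83 − 55 = 28
largest Fibonacci ≤ 28 is 21; 28 − 21 = 7
largest Fibonacci ≤ 7 is 5; 7 − 5 = 2
largest Fibonacci ≤ 2 is 2; 2 − 2 = 0

28657 + 10946 + 4181 + 987 + 377 + 144 + 55 + 21 + 5 + 2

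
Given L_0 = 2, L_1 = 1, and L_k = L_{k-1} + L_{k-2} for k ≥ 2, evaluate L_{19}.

Iterating the recurrence up to L_{14} = 843 and L_{13} = 521:
L_{15} = L_{14} + L_{13} = 843 + 521 = 1364
L_{16} = L_{15} + L_{14} = 1364 + 843 = 2207
L_{17} = L_{16} + L_{15} = 2207 + 1364 = 3571
L_{18} = L_{17} + L_{16} = 3571 + 2207 = 5778
L_{19} = L_{18} + L_{17} = 5778 + 3571 = 9349

9349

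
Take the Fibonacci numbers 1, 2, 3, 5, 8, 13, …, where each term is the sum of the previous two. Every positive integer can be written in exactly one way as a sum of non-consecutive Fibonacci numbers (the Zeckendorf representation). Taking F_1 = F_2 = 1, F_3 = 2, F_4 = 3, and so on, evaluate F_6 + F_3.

F_6 + F_3 = 8 + 2 = 10.

10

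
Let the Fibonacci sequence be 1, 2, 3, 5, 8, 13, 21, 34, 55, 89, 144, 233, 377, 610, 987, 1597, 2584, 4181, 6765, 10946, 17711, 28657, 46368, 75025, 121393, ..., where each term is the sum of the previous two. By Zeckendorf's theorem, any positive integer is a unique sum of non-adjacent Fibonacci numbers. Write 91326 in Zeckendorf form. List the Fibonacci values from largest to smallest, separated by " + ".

75025 + 10946 + 4181 + 987 + 144 + 34 + 8 + 1

Greedy algorithm:
largest Fibonacci ≤ 91326 is 75025; 91326 − 75025 = 16301
largest Fibonacci ≤ 16301 is 10946; 16301 − 10946 = 5355
largest Fibonacci ≤ 5355 is 4181; 5355 − 4181 = 1174
largest Fibonacci ≤ 1174 is 987; 1174 − 987 = 187
largest Fibonacci ≤ 187 is 144; 187 − 144 = 43
largest Fibonacci ≤ 43 is 34; 43 − 34 = 9
largest Fibonacci ≤ 9 is 8; 9 − 8 = 1
largest Fibonacci ≤ 1 is 1; 1 − 1 = 0
So 91326 = 75025 + 10946 + 4181 + 987 + 144 + 34 + 8 + 1, with no two terms consecutive in the sequence.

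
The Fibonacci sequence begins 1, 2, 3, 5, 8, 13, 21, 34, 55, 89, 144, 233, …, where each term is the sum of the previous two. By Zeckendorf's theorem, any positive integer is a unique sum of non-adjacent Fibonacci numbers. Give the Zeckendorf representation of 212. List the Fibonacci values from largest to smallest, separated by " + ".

Greedy algorithm:
212: greatest Fibonacci not exceeding it is 144, leaving 68
68: greatest Fibonacci not exceeding it is 55, leaving 13
13: greatest Fibonacci not exceeding it is 13, leaving 0
So 212 = 144 + 55 + 13, with no two terms consecutive in the sequence.

144 + 55 + 13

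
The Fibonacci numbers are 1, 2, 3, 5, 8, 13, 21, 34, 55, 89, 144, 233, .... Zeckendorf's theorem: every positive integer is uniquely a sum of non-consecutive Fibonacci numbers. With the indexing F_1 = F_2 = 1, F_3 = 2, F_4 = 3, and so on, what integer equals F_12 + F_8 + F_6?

173

F_12 + F_8 + F_6 = 144 + 21 + 8 = 173.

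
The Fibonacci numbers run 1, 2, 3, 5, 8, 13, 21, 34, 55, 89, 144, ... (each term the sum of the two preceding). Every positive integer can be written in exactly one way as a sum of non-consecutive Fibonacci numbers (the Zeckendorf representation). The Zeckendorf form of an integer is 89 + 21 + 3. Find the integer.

89 + 21 + 3 = 113.

113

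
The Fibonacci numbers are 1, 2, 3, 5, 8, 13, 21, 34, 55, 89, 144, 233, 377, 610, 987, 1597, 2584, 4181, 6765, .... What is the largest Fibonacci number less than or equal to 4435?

4181

4181 ≤ 4435 < 6765, so the largest Fibonacci number not exceeding 4435 is 4181.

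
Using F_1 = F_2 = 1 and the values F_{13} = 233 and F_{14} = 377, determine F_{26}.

121393

By the doubling identity F_{2k} = F_k(2F_{k+1} − F_k): F_{26} = 233·(2·377 − 233) = 233·521 = 121393.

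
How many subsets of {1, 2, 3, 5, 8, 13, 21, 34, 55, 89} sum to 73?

Each representation comes from the Zeckendorf form by replacing some F_k with F_{k−1} + F_{k−2} where possible.
73 = 55+13+5 = 55+13+3+2 = 34+21+13+5 = 55+8+5+3+2 = … (2 more), for 6 in all.

6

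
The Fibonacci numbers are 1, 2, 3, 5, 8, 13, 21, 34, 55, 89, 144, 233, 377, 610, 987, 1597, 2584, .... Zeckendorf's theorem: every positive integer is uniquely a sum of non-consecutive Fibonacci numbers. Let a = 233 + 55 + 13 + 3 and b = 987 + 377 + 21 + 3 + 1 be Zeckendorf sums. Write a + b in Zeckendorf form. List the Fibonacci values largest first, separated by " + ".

1597 + 89 + 5 + 2

The two numbers are 304 and 1389, so their sum is 1693.
Greedily peel off the largest Fibonacci term at each step:
subtract 1597 from 1693: 96 remains
subtract 89 from 96: 7 remains
subtract 5 from 7: 2 remains
subtract 2 from 2: 0 remains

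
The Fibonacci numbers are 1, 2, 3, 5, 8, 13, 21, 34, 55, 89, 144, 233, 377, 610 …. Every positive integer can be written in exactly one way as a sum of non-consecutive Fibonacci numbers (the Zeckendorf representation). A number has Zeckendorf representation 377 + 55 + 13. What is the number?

377 + 55 + 13 = 445.

445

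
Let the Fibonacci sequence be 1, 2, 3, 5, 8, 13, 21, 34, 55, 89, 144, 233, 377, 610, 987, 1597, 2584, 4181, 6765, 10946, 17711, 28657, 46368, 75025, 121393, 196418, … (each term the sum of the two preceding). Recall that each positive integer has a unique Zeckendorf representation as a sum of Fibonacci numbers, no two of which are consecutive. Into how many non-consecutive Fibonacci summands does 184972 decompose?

8

Greedy algorithm:
184972: greatest Fibonacci not exceeding it is 121393, leaving 63579
63579: greatest Fibonacci not exceeding it is 46368, leaving 17211
17211: greatest Fibonacci not exceeding it is 10946, leaving 6265
6265: greatest Fibonacci not exceeding it is 4181, leaving 2084
2084: greatest Fibonacci not exceeding it is 1597, leaving 487
487: greatest Fibonacci not exceeding it is 377, leaving 110
110: greatest Fibonacci not exceeding it is 89, leaving 21
21: greatest Fibonacci not exceeding it is 21, leaving 0
184972 = 121393 + 46368 + 10946 + 4181 + 1597 + 377 + 89 + 21, which has 8 terms.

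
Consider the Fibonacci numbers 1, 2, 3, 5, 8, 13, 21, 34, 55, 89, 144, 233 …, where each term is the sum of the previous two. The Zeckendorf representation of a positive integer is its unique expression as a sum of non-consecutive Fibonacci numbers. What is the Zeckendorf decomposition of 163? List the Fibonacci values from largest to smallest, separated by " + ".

144 + 13 + 5 + 1

subtract 144 from 163: 19 remains
subtract 13 from 19: 6 remains
subtract 5 from 6: 1 remains
subtract 1 from 1: 0 remains
So 163 = 144 + 13 + 5 + 1, with no two terms consecutive in the sequence.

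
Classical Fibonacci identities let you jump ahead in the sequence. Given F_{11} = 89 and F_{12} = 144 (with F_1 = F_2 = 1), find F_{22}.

By the doubling identity F_{2k} = F_k(2F_{k+1} − F_k): F_{22} = 89·(2·144 − 89) = 89·199 = 17711.

17711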